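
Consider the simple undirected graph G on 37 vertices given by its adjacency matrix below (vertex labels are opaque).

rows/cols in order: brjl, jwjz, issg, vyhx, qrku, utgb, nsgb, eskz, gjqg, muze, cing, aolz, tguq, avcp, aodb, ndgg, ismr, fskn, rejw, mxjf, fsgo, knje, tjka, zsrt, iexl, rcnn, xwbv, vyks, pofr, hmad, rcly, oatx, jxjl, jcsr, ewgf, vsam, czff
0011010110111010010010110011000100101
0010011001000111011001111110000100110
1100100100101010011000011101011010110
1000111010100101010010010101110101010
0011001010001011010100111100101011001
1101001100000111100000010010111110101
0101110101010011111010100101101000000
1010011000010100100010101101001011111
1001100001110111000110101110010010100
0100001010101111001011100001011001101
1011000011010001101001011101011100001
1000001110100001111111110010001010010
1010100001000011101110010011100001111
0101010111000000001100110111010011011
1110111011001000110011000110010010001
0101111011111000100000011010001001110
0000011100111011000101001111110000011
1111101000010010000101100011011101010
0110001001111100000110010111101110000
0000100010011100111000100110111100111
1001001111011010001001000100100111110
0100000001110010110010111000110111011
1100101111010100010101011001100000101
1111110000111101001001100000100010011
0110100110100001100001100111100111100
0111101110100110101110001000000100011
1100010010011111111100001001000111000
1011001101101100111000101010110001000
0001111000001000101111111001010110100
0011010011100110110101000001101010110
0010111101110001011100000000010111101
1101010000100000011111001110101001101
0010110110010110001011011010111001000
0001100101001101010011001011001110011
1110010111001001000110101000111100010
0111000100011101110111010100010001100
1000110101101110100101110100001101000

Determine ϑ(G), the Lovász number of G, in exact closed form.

Vertex fsgo has 18 neighbors: brjl, vyhx, nsgb, eskz, gjqg, muze, aolz, tguq, aodb, rejw, knje, rcnn, pofr, oatx, jxjl, jcsr, ewgf, vsam.
Vertex pofr has 18 neighbors: vyhx, qrku, utgb, nsgb, tguq, ismr, rejw, mxjf, fsgo, knje, tjka, zsrt, iexl, vyks, hmad, oatx, jxjl, ewgf.
N(avcp) = {jwjz, vyhx, utgb, eskz, gjqg, muze, rejw, mxjf, tjka, zsrt, rcnn, xwbv, vyks, hmad, jxjl, jcsr, vsam, czff}, |N(avcp)| = 18.
deg(tguq) = 18; N(tguq) = {brjl, issg, qrku, muze, aodb, ndgg, ismr, rejw, mxjf, fsgo, zsrt, xwbv, vyks, pofr, jcsr, ewgf, vsam, czff}.
deg(v) = 18 for all v (|V|=37); SR(37,18,8,9) — a Paley graph.
Distinct eigenvalues (to 4 d.p.): [18.0, 2.5414, -3.5414].
With N=37: ϑ(G) = 37·(-(-sqrt(37)/2 - 1/2))/(18−(-sqrt(37)/2 - 1/2)) = sqrt(37).
Numerically 6.08276253.

sqrt(37)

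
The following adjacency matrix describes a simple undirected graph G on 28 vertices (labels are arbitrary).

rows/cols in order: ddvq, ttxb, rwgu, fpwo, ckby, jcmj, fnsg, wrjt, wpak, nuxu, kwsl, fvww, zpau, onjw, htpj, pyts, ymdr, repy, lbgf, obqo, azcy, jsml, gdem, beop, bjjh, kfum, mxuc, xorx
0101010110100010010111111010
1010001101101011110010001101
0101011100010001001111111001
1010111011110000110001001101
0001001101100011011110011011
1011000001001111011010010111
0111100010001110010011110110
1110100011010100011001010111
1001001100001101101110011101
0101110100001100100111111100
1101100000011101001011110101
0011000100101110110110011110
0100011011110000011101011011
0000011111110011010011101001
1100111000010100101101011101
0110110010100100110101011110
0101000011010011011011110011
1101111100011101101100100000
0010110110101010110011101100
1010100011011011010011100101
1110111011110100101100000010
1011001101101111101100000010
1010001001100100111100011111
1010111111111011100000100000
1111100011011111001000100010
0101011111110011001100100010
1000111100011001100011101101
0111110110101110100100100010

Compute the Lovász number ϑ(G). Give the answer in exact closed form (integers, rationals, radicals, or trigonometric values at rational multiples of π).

7

deg(ckby) = 15; N(ckby) = {fpwo, fnsg, wrjt, nuxu, kwsl, htpj, pyts, repy, lbgf, obqo, azcy, beop, bjjh, mxuc, xorx}.
N(ttxb) = {ddvq, rwgu, fnsg, wrjt, nuxu, kwsl, zpau, htpj, pyts, ymdr, repy, azcy, bjjh, kfum, xorx}, |N(ttxb)| = 15.
deg(mxuc) = 15; N(mxuc) = {ddvq, ckby, jcmj, fnsg, wrjt, fvww, zpau, pyts, ymdr, azcy, jsml, gdem, bjjh, kfum, xorx}.
deg(bjjh) = 15; N(bjjh) = {ddvq, ttxb, rwgu, fpwo, ckby, wpak, nuxu, fvww, zpau, onjw, htpj, pyts, lbgf, gdem, mxuc}.
28-vertex 15-regular graph: this is K(8,2), the Kneser graph.
Distinct eigenvalues (to 3 d.p.): [15.0, 1.0, -5.0].
ϑ = −N·λ_min/(λ_max−λ_min) = −28·(-5)/(15−(-5)) = 7.
ϑ(G) ≈ 7.00000.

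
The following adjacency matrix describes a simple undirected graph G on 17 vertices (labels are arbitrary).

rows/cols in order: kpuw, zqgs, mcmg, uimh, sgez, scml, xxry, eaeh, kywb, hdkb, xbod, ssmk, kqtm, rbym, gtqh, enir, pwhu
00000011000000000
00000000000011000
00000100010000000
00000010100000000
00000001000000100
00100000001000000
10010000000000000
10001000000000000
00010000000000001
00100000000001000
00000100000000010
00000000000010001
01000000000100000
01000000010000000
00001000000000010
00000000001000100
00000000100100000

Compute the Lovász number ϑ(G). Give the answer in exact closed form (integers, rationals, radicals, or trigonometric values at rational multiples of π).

Vertex sgez has 2 neighbors: eaeh, gtqh.
Vertex gtqh has 2 neighbors: sgez, enir.
Vertex rbym has 2 neighbors: zqgs, hdkb.
N(ssmk) = {kqtm, pwhu}, |N(ssmk)| = 2.
17-vertex 2-regular graph: a single 17-cycle (edge-transitive).
A has 9 distinct eigenvalues ≈ [2.0, 1.865, 1.478, 0.891, 0.185, -0.547, -1.205, -1.7, -1.966].
ϑ = −N·λ_min/(λ_max−λ_min) = −17·(-2*cos(pi/17))/(2−(-2*cos(pi/17))) = 17*cos(pi/17)/(cos(pi/17) + 1).
ϑ(G) ≈ 8.42701431.
Sandwich: α(G)=8 ≤ ϑ(G)=17*cos(pi/17)/(cos(pi/17) + 1) ≤ χ(Ḡ)=9 (both strict).

17*cos(pi/17)/(cos(pi/17) + 1)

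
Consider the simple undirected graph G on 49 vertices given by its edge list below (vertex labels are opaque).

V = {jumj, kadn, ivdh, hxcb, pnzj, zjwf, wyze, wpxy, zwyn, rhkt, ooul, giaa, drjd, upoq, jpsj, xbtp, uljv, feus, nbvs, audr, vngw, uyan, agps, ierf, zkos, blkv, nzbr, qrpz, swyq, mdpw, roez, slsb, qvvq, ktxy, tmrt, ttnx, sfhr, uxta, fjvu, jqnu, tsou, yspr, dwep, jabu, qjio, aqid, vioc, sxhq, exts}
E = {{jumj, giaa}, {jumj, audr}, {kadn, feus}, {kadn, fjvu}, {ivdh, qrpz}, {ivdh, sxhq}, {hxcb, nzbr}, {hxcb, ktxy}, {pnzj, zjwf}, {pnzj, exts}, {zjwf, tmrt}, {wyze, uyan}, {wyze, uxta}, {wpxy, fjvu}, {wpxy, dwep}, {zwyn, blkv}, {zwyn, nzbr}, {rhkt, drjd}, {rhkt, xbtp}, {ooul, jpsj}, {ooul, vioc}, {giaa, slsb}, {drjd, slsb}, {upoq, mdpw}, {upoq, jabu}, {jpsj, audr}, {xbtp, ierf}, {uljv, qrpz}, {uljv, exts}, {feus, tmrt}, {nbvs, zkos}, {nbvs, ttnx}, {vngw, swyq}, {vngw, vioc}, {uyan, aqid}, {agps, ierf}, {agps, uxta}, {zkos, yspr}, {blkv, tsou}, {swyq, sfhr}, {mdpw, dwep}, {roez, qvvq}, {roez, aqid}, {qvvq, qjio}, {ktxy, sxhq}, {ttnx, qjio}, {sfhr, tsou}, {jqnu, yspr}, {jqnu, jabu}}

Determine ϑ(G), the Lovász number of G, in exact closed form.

49*cos(pi/49)/(cos(pi/49) + 1)

Vertex uyan has 2 neighbors: wyze, aqid.
Vertex pnzj has 2 neighbors: zjwf, exts.
deg(zwyn) = 2; N(zwyn) = {blkv, nzbr}.
Vertex dwep has 2 neighbors: wpxy, mdpw.
deg(v) = 2 for all v (|V|=49); a single 49-cycle (edge-transitive).
A has 25 distinct eigenvalues ≈ [2.0, 1.98358, 1.93459, 1.853834, 1.742637, 1.602827, 1.436699, 1.24698, 1.036785, 0.809567, 0.569055, 0.3192, 0.064103, -0.192046, -0.445042, -0.69073, -0.925077, -1.144233, -1.344602, -1.522892, -1.676176, -1.801938, -1.898111, -1.963118, -1.995891].
λ_max=2, λ_min=-2*cos(pi/49); ϑ = −49·λ_min/(λ_max−λ_min) = 49*cos(pi/49)/(cos(pi/49) + 1).
= 24.474805178… (decimal).
Check 24 ≤ 49*cos(pi/49)/(cos(pi/49) + 1) ≤ 25: both strict.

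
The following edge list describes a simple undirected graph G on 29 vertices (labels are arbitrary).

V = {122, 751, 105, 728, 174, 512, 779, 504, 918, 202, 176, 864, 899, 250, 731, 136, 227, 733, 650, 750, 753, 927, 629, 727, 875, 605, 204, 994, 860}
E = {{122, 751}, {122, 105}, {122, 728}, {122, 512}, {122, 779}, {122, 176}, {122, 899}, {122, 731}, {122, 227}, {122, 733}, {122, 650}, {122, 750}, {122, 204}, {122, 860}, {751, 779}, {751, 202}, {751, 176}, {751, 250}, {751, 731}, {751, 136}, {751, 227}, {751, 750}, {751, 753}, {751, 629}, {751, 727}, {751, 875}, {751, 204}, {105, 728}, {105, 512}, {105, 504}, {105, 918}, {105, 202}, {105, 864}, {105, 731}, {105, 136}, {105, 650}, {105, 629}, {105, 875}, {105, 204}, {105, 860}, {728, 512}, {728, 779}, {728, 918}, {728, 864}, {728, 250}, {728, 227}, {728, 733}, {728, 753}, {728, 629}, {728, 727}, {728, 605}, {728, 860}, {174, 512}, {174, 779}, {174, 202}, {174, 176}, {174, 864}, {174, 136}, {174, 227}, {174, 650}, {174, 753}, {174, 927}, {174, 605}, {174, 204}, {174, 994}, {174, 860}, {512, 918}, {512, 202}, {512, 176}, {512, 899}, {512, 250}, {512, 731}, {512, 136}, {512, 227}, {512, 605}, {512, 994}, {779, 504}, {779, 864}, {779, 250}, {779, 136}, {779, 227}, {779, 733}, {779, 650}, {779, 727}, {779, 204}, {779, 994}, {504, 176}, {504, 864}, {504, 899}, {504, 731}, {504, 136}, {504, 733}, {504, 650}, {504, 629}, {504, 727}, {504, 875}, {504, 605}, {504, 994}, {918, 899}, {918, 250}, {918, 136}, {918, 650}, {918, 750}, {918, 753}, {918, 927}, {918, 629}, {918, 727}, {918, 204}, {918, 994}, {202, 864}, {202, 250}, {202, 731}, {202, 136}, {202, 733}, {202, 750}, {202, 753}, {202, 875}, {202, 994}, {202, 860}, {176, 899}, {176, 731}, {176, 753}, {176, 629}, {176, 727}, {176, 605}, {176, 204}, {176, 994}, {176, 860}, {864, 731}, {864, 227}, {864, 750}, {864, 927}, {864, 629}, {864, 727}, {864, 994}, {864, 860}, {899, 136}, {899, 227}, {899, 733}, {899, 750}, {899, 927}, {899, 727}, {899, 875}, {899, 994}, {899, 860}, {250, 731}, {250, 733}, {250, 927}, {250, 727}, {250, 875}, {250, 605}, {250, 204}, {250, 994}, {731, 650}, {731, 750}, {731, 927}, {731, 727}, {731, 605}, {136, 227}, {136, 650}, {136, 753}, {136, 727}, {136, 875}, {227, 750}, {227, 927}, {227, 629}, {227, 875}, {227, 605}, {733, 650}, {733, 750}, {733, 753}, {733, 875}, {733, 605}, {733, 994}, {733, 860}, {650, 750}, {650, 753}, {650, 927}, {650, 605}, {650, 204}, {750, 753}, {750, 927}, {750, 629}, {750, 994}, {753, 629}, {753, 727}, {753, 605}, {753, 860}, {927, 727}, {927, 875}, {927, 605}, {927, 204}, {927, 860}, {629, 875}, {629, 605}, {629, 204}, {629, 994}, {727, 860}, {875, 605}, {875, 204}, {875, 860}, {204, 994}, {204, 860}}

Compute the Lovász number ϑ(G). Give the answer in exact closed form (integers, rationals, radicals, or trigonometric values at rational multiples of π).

sqrt(29)

Vertex 727 has 14 neighbors: 751, 728, 779, 504, 918, 176, 864, 899, 250, 731, 136, 753, 927, 860.
Vertex 250 has 14 neighbors: 751, 728, 512, 779, 918, 202, 731, 733, 927, 727, 875, 605, 204, 994.
deg(105) = 14; N(105) = {122, 728, 512, 504, 918, 202, 864, 731, 136, 650, 629, 875, 204, 860}.
Vertex 728 has 14 neighbors: 122, 105, 512, 779, 918, 864, 250, 227, 733, 753, 629, 727, 605, 860.
Regular of degree 14 on 29 vertices: Paley(29): SR with (k,λ,μ)=(14,6,7).
A has 3 distinct eigenvalues ≈ [14.0, 2.19258, -3.19258].
Lovász: ϑ = −29(-sqrt(29)/2 - 1/2)/(14+-(-sqrt(29)/2 - 1/2)) = sqrt(29).
ϑ(G) ≈ 5.385165.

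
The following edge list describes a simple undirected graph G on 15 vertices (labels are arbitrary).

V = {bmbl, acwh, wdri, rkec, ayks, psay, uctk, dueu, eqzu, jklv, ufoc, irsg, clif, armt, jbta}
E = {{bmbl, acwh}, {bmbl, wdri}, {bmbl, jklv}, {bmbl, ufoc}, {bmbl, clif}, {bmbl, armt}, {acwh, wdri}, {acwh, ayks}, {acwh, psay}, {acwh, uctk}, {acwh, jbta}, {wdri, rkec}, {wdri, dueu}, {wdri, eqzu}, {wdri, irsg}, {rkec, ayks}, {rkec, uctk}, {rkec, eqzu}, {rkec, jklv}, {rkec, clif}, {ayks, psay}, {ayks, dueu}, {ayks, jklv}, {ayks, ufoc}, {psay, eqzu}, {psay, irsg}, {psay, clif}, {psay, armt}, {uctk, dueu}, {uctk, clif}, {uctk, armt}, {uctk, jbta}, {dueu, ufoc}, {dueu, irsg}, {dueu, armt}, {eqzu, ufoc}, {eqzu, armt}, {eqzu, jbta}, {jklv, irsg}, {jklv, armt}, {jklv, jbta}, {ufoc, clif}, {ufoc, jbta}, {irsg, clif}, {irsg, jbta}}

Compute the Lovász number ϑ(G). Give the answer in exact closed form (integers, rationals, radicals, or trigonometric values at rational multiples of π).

5

deg(jbta) = 6; N(jbta) = {acwh, uctk, eqzu, jklv, ufoc, irsg}.
deg(jklv) = 6; N(jklv) = {bmbl, rkec, ayks, irsg, armt, jbta}.
deg(acwh) = 6; N(acwh) = {bmbl, wdri, ayks, psay, uctk, jbta}.
Vertex eqzu has 6 neighbors: wdri, rkec, psay, ufoc, armt, jbta.
6-regular, N=15; this is K(6,2), the Kneser graph.
Distinct eigenvalues (to 6 d.p.): [6.0, 1.0, -3.0].
−15·(-3) / ((6)−(-3)) = 5 = ϑ(G).
ϑ(G) ≈ 5.0000.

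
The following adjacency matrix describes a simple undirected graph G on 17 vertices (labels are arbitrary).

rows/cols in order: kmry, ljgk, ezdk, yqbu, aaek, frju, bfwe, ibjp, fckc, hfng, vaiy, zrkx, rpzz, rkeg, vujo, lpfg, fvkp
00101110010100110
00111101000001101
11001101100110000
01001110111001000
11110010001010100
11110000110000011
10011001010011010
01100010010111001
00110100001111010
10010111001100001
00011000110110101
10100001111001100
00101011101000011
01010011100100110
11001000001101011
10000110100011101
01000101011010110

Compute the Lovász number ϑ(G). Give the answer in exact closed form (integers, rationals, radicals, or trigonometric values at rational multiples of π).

sqrt(17)

Vertex ljgk has 8 neighbors: ezdk, yqbu, aaek, frju, ibjp, rkeg, vujo, fvkp.
N(bfwe) = {kmry, yqbu, aaek, ibjp, hfng, rpzz, rkeg, lpfg}, |N(bfwe)| = 8.
N(fckc) = {ezdk, yqbu, frju, vaiy, zrkx, rpzz, rkeg, lpfg}, |N(fckc)| = 8.
Vertex rpzz has 8 neighbors: ezdk, aaek, bfwe, ibjp, fckc, vaiy, lpfg, fvkp.
8-regular, N=17; strongly regular (17,8,3,4).
A has 3 distinct eigenvalues ≈ [8.0, 1.562, -2.562].
With N=17: ϑ(G) = 17·(-(-sqrt(17)/2 - 1/2))/(8−(-sqrt(17)/2 - 1/2)) = sqrt(17).
= 4.1231… (decimal).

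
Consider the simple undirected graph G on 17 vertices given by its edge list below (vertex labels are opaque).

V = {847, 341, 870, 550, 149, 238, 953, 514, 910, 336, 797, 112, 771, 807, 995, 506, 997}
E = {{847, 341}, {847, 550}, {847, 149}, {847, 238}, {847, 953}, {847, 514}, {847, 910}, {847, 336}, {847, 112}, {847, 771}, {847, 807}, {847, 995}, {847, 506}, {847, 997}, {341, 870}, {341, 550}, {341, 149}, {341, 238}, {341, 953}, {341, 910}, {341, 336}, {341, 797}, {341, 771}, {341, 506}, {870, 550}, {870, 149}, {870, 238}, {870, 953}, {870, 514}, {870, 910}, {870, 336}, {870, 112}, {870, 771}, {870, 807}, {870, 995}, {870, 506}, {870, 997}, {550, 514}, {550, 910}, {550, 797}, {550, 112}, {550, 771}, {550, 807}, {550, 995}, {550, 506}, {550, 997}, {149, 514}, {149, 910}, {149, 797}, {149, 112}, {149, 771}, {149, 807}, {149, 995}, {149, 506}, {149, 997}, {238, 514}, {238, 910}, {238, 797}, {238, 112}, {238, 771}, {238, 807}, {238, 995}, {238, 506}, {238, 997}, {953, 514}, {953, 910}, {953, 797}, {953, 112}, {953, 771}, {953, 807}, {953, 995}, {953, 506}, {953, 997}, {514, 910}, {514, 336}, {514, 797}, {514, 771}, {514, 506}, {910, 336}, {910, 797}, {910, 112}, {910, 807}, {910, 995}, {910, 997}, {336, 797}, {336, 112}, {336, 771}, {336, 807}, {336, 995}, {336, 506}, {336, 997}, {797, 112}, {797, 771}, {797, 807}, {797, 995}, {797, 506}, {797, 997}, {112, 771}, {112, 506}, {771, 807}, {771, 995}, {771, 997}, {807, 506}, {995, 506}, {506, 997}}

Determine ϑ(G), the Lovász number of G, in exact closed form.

6

Vertex 238 has 12 neighbors: 847, 341, 870, 514, 910, 797, 112, 771, 807, 995, 506, 997.
deg(870) = 14; N(870) = {341, 550, 149, 238, 953, 514, 910, 336, 112, 771, 807, 995, 506, 997}.
Vertex 771 has 14 neighbors: 847, 341, 870, 550, 149, 238, 953, 514, 336, 797, 112, 807, 995, 997.
N(997) = {847, 870, 550, 149, 238, 953, 910, 336, 797, 771, 506}, |N(997)| = 11.
G = K_{6,5,3,3}: α = 6 = χ(Ḡ), so ϑ = 6.
ϑ(G) ≈ 6.000000.
Sandwich: α(G)=6 ≤ ϑ(G)=6 ≤ χ(Ḡ)=6 (collapsed).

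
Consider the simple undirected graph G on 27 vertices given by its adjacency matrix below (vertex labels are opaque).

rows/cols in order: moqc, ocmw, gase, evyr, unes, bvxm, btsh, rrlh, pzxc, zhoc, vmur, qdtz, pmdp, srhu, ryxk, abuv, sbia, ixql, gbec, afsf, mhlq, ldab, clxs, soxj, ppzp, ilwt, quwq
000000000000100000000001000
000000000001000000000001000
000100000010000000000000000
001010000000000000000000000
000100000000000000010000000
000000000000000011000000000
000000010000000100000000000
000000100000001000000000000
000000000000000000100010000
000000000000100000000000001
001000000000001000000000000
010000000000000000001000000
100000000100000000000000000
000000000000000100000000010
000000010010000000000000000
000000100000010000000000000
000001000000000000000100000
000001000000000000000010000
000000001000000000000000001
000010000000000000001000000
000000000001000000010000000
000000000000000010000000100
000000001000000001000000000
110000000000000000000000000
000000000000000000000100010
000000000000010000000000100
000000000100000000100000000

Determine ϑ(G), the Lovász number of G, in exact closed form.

Vertex ocmw has 2 neighbors: qdtz, soxj.
N(zhoc) = {pmdp, quwq}, |N(zhoc)| = 2.
deg(bvxm) = 2; N(bvxm) = {sbia, ixql}.
Vertex rrlh has 2 neighbors: btsh, ryxk.
27-vertex 2-regular graph: a single 27-cycle (edge-transitive).
A has 14 distinct eigenvalues ≈ [2.0, 1.9461, 1.7873, 1.5321, 1.1943, 0.7922, 0.3473, -0.1163, -0.5736, -1.0, -1.3725, -1.671, -1.8794, -1.9865].
Lovász (edge-transitive): ϑ = −27·(-2*cos(pi/27))/((2)−(-2*cos(pi/27))) = 27*cos(pi/27)/(cos(pi/27) + 1).
≈ 13.454204 (to 6 d.p.).
Sandwich: α(G)=13 ≤ ϑ(G)=27*cos(pi/27)/(cos(pi/27) + 1) ≤ χ(Ḡ)=14 (both strict).

27*cos(pi/27)/(cos(pi/27) + 1)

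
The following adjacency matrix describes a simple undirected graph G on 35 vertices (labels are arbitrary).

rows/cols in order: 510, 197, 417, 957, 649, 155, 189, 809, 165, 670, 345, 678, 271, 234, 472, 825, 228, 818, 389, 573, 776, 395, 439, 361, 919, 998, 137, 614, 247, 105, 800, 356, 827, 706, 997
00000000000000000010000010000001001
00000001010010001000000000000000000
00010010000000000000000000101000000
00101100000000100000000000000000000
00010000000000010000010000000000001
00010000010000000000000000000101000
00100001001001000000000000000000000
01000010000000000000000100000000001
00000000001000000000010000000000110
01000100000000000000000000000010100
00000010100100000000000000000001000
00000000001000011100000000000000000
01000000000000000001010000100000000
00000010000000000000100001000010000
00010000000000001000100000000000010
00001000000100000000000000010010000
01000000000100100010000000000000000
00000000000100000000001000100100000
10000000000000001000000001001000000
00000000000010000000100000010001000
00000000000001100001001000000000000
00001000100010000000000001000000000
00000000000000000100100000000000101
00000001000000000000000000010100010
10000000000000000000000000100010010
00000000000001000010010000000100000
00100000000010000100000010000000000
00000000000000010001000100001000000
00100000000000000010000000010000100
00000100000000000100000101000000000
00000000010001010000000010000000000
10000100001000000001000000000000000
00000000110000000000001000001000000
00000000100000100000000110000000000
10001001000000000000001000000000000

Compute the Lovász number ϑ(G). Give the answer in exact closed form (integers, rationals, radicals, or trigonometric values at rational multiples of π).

15

N(706) = {165, 472, 361, 919}, |N(706)| = 4.
Vertex 827 has 4 neighbors: 165, 670, 439, 247.
N(105) = {155, 818, 361, 998}, |N(105)| = 4.
Vertex 234 has 4 neighbors: 189, 776, 998, 800.
4-regular, N=35; Kneser K(7,3) on C(7,3)=35 vertices.
spec(A) ≈ [4.0, 2.0, -1.0, -3.0] (distinct, 3 d.p.).
Lovász (edge-transitive): ϑ = −35·(-3)/((4)−(-3)) = 15.
= 15.000000000… (decimal).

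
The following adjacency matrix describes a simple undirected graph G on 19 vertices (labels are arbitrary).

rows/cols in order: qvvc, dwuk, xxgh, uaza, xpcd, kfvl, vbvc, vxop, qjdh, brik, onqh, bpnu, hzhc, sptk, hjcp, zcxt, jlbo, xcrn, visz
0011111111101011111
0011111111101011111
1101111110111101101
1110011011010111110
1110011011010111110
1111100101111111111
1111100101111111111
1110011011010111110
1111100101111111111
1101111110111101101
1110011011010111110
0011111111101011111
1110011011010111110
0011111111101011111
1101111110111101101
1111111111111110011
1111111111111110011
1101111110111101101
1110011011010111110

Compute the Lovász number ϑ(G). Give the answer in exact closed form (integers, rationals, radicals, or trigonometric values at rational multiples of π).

6

deg(vbvc) = 16; N(vbvc) = {qvvc, dwuk, xxgh, uaza, xpcd, vxop, brik, onqh, bpnu, hzhc, sptk, hjcp, zcxt, jlbo, xcrn, visz}.
Vertex uaza has 13 neighbors: qvvc, dwuk, xxgh, kfvl, vbvc, qjdh, brik, bpnu, sptk, hjcp, zcxt, jlbo, xcrn.
deg(hjcp) = 15; N(hjcp) = {qvvc, dwuk, uaza, xpcd, kfvl, vbvc, vxop, qjdh, onqh, bpnu, hzhc, sptk, zcxt, jlbo, visz}.
N(xxgh) = {qvvc, dwuk, uaza, xpcd, kfvl, vbvc, vxop, qjdh, onqh, bpnu, hzhc, sptk, zcxt, jlbo, visz}, |N(xxgh)| = 15.
Complete multipartite on [6, 4, 4, 3, 2]: sandwich collapses at ϑ=6.
ϑ(G) ≈ 6.000000000.
6 ≤ 6 ≤ 6: collapsed.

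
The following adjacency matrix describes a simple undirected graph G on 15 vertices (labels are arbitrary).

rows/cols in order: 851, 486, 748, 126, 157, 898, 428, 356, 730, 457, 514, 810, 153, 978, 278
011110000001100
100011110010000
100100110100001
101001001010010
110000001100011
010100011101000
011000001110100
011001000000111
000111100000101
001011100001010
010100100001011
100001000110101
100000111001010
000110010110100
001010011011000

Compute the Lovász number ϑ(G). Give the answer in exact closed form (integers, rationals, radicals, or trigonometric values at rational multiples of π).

Vertex 851 has 6 neighbors: 486, 748, 126, 157, 810, 153.
N(356) = {486, 748, 898, 153, 978, 278}, |N(356)| = 6.
Vertex 428 has 6 neighbors: 486, 748, 730, 457, 514, 153.
Vertex 898 has 6 neighbors: 486, 126, 356, 730, 457, 810.
G on 15 vertices is 6-regular; this is K(6,2), the Kneser graph.
Distinct eigenvalues (to 5 d.p.): [6.0, 1.0, -3.0].
λ_max=6, λ_min=-3; ϑ = −15·λ_min/(λ_max−λ_min) = 5.
≈ 5.00000000 (to 8 d.p.).

5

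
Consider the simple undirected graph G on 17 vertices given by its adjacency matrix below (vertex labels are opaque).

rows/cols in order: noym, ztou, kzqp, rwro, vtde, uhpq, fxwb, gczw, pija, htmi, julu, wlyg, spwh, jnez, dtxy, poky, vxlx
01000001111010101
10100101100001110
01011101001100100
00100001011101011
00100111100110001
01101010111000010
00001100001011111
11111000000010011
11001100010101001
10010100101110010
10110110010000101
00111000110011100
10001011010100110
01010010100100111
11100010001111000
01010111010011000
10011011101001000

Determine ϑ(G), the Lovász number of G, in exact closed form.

deg(htmi) = 8; N(htmi) = {noym, rwro, uhpq, pija, julu, wlyg, spwh, poky}.
deg(jnez) = 8; N(jnez) = {ztou, rwro, fxwb, pija, wlyg, dtxy, poky, vxlx}.
deg(pija) = 8; N(pija) = {noym, ztou, vtde, uhpq, htmi, wlyg, jnez, vxlx}.
N(poky) = {ztou, rwro, uhpq, fxwb, gczw, htmi, spwh, jnez}, |N(poky)| = 8.
Regular of degree 8 on 17 vertices: Paley(17): SR with (k,λ,μ)=(8,3,4).
A has 3 distinct eigenvalues ≈ [8.0, 1.56155, -2.56155].
Lovász: ϑ = −17(-sqrt(17)/2 - 1/2)/(8+-(-sqrt(17)/2 - 1/2)) = sqrt(17).
= 4.1231… (decimal).

sqrt(17)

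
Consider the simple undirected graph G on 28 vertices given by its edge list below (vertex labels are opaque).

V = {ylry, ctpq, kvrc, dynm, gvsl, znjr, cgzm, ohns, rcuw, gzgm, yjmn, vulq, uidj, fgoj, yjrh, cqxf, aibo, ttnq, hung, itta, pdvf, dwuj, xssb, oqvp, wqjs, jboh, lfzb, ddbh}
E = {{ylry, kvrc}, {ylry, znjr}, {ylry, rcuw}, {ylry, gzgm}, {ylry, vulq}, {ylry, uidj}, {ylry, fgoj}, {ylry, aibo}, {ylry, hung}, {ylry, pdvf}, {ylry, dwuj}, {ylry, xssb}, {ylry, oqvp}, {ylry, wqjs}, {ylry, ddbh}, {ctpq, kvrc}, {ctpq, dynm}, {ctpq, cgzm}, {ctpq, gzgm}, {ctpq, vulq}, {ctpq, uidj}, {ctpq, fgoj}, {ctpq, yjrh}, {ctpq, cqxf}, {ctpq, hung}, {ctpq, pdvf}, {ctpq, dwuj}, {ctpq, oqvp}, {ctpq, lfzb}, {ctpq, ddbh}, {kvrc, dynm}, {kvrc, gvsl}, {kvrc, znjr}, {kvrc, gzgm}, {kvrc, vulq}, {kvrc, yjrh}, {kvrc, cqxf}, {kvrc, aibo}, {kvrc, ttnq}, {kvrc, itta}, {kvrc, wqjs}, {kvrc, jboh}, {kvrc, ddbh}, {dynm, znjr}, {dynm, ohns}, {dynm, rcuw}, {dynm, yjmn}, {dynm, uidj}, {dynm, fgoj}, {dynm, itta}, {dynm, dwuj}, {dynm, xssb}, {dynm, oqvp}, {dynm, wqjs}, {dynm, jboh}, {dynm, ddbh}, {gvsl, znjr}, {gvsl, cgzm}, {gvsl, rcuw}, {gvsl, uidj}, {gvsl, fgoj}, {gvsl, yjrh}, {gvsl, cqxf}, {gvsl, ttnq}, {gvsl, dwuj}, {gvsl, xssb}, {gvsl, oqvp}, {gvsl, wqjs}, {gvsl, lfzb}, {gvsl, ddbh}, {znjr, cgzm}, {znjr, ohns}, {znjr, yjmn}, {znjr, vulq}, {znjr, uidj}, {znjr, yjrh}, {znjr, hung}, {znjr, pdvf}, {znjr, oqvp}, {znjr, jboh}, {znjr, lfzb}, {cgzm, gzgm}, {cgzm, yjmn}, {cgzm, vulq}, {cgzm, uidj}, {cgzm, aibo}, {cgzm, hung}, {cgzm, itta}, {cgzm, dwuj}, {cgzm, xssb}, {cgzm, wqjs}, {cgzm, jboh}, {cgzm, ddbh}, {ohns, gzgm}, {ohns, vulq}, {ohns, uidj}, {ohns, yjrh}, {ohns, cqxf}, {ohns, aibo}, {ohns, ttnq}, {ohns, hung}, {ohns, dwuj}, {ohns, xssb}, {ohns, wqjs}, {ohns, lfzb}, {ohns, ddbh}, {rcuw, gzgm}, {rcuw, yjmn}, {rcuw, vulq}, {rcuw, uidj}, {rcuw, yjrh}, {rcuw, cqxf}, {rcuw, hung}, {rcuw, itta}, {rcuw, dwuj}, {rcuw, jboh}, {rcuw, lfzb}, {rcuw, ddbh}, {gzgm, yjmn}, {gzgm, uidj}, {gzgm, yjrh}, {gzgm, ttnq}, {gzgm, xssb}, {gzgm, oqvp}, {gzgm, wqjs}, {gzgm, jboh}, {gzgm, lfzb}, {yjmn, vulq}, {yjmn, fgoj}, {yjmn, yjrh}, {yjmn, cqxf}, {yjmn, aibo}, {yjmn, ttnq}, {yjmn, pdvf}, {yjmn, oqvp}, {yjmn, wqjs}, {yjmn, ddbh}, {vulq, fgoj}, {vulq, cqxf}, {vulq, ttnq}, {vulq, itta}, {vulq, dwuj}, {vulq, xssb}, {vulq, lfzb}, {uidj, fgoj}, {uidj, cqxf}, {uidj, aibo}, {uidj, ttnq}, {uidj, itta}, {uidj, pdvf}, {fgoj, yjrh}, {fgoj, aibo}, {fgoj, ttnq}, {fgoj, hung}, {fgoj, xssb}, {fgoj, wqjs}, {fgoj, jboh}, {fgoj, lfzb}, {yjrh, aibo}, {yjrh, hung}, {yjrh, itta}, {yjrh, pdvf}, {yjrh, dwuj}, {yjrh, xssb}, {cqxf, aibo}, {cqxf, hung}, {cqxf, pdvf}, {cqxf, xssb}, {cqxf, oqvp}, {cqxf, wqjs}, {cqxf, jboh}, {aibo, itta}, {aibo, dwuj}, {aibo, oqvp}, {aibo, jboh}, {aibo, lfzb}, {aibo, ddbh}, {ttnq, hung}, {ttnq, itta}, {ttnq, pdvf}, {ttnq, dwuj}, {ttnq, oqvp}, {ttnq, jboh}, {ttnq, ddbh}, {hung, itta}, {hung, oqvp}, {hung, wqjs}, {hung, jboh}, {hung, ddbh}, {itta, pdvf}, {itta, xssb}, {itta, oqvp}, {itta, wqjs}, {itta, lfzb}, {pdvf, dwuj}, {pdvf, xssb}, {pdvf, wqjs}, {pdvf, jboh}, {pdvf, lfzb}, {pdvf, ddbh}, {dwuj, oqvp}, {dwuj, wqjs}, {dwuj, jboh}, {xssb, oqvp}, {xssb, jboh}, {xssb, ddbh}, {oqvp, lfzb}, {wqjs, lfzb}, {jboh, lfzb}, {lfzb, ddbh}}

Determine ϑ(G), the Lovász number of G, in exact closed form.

deg(ctpq) = 15; N(ctpq) = {kvrc, dynm, cgzm, gzgm, vulq, uidj, fgoj, yjrh, cqxf, hung, pdvf, dwuj, oqvp, lfzb, ddbh}.
Vertex oqvp has 15 neighbors: ylry, ctpq, dynm, gvsl, znjr, gzgm, yjmn, cqxf, aibo, ttnq, hung, itta, dwuj, xssb, lfzb.
N(ddbh) = {ylry, ctpq, kvrc, dynm, gvsl, cgzm, ohns, rcuw, yjmn, aibo, ttnq, hung, pdvf, xssb, lfzb}, |N(ddbh)| = 15.
N(jboh) = {kvrc, dynm, znjr, cgzm, rcuw, gzgm, fgoj, cqxf, aibo, ttnq, hung, pdvf, dwuj, xssb, lfzb}, |N(jboh)| = 15.
G on 28 vertices is 15-regular; this is K(8,2), the Kneser graph.
A has 3 distinct eigenvalues ≈ [15.0, 1.0, -5.0].
ϑ = −N·λ_min/(λ_max−λ_min) = −28·(-5)/(15−(-5)) = 7.
ϑ(G) ≈ 7.00000.

7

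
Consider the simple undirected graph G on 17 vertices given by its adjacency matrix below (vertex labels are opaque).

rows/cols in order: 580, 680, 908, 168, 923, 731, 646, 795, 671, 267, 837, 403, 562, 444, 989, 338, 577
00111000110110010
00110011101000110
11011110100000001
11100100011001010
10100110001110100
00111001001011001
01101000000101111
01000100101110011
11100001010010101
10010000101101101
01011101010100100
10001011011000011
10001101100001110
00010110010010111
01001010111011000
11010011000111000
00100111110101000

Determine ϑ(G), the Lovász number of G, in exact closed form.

Vertex 671 has 8 neighbors: 580, 680, 908, 795, 267, 562, 989, 577.
Vertex 731 has 8 neighbors: 908, 168, 923, 795, 837, 562, 444, 577.
Vertex 680 has 8 neighbors: 908, 168, 646, 795, 671, 837, 989, 338.
N(577) = {908, 731, 646, 795, 671, 267, 403, 444}, |N(577)| = 8.
17-vertex 8-regular graph: SR(17,8,3,4) — a Paley graph.
A has 3 distinct eigenvalues ≈ [8.0, 1.562, -2.562].
Lovász: ϑ = −17(-sqrt(17)/2 - 1/2)/(8+-(-sqrt(17)/2 - 1/2)) = sqrt(17).
= 4.12311… (decimal).

sqrt(17)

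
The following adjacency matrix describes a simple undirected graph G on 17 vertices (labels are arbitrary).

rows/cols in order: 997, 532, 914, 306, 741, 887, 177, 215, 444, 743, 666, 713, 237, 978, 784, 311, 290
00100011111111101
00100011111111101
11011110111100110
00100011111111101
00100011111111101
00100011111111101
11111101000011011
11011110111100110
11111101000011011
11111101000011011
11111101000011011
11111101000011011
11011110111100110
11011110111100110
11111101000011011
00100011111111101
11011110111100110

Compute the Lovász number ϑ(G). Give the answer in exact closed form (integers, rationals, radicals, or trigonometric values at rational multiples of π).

Vertex 444 has 11 neighbors: 997, 532, 914, 306, 741, 887, 215, 237, 978, 311, 290.
Vertex 237 has 12 neighbors: 997, 532, 306, 741, 887, 177, 444, 743, 666, 713, 784, 311.
Vertex 741 has 11 neighbors: 914, 177, 215, 444, 743, 666, 713, 237, 978, 784, 290.
Vertex 177 has 11 neighbors: 997, 532, 914, 306, 741, 887, 215, 237, 978, 311, 290.
Complete 3-partite, parts [6, 6, 5]: perfect, ϑ = α = 6.
≈ 6.000000000 (to 9 d.p.).
Sandwich: α(G)=6 ≤ ϑ(G)=6 ≤ χ(Ḡ)=6 (collapsed).

6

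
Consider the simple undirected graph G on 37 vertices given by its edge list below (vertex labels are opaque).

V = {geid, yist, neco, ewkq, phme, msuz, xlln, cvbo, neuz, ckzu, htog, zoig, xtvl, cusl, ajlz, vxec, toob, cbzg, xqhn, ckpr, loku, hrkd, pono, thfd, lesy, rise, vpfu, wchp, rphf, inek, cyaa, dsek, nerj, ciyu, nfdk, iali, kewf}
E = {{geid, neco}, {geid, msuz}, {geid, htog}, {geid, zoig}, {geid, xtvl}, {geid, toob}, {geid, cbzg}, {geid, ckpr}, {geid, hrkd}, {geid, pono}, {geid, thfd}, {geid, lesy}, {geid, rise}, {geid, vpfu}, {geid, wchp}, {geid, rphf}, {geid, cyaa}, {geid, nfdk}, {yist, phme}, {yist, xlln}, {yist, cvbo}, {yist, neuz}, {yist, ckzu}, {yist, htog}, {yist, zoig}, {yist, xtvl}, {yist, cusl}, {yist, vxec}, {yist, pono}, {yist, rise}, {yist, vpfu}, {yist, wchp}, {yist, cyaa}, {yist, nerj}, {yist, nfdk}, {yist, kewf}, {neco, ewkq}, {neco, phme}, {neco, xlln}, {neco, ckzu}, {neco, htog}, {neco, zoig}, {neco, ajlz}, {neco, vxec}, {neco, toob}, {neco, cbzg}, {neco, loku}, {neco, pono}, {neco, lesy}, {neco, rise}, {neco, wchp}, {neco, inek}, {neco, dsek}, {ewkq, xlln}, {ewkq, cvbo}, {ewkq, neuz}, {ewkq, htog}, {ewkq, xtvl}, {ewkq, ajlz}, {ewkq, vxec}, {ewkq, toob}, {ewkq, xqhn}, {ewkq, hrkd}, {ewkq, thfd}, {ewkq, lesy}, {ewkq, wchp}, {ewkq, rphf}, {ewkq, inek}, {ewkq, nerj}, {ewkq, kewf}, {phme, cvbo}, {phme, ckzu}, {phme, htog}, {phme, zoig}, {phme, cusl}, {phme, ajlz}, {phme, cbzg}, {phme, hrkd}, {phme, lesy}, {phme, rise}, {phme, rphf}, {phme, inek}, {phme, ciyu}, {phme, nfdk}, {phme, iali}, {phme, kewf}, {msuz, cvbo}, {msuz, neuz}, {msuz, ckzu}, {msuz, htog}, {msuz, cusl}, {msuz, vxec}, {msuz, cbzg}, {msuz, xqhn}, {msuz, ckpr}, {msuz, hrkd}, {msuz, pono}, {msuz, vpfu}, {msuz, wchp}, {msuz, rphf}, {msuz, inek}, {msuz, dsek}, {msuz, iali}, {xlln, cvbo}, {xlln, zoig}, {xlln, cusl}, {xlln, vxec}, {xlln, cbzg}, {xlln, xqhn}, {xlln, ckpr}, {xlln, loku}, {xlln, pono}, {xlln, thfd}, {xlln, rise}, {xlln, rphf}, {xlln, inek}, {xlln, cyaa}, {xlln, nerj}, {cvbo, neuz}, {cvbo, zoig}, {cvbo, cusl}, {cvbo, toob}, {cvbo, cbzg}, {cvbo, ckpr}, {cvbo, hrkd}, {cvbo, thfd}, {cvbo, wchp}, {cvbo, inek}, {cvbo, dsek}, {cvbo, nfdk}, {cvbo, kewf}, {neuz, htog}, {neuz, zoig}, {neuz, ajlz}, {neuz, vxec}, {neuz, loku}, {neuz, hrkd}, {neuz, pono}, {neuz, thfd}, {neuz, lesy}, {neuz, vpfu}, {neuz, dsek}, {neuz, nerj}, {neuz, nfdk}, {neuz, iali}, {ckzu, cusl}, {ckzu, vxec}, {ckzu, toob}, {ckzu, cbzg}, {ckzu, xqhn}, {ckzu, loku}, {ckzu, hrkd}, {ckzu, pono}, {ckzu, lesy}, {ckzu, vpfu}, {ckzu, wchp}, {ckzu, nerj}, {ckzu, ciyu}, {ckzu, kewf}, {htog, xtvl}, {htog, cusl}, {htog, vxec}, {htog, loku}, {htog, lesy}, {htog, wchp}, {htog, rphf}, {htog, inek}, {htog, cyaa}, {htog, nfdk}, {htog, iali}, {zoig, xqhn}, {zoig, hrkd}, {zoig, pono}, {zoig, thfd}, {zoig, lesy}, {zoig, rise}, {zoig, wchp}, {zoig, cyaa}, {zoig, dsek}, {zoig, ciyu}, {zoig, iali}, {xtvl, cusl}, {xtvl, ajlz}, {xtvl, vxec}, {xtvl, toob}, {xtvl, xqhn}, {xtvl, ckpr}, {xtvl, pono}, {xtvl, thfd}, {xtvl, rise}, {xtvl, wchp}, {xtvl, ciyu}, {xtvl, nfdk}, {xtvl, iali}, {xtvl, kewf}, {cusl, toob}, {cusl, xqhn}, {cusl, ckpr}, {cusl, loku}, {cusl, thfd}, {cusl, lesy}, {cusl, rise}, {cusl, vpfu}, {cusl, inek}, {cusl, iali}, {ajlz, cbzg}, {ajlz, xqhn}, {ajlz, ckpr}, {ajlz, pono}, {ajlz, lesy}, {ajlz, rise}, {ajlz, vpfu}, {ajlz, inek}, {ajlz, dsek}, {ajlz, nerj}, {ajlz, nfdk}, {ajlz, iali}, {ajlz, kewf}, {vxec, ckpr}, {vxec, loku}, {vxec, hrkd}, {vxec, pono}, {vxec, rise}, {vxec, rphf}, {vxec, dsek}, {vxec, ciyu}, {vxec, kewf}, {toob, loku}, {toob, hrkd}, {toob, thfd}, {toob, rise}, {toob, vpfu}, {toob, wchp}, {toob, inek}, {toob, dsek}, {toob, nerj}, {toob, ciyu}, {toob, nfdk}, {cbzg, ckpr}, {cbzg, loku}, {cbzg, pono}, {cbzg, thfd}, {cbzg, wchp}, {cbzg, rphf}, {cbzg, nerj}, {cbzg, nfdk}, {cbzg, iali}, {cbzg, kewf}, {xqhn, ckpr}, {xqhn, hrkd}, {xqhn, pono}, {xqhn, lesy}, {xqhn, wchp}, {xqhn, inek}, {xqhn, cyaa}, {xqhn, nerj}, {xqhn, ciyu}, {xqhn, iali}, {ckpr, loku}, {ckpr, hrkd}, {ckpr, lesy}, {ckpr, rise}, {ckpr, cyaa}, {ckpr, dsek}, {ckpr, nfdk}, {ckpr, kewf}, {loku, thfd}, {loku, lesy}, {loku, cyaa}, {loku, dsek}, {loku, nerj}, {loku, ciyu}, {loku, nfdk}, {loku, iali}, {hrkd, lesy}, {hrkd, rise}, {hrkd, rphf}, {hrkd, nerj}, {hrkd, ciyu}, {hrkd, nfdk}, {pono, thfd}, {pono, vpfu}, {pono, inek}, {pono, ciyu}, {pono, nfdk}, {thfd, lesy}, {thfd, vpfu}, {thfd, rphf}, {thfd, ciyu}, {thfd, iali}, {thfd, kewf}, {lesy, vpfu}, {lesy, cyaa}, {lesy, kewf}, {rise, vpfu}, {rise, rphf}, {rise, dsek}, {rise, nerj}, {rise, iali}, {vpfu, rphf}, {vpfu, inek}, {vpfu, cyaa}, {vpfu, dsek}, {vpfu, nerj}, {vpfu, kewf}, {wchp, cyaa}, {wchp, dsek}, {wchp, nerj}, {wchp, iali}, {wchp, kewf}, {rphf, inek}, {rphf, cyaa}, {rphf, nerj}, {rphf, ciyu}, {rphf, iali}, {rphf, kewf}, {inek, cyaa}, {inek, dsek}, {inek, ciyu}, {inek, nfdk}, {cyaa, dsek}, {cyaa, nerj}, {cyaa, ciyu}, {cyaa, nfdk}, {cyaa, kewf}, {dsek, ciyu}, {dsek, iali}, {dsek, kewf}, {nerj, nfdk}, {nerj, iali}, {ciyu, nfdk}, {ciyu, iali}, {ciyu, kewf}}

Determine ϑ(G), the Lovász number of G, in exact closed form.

sqrt(37)

Vertex lesy has 18 neighbors: geid, neco, ewkq, phme, neuz, ckzu, htog, zoig, cusl, ajlz, xqhn, ckpr, loku, hrkd, thfd, vpfu, cyaa, kewf.
deg(dsek) = 18; N(dsek) = {neco, msuz, cvbo, neuz, zoig, ajlz, vxec, toob, ckpr, loku, rise, vpfu, wchp, inek, cyaa, ciyu, iali, kewf}.
N(neco) = {geid, ewkq, phme, xlln, ckzu, htog, zoig, ajlz, vxec, toob, cbzg, loku, pono, lesy, rise, wchp, inek, dsek}, |N(neco)| = 18.
Vertex inek has 18 neighbors: neco, ewkq, phme, msuz, xlln, cvbo, htog, cusl, ajlz, toob, xqhn, pono, vpfu, rphf, cyaa, dsek, ciyu, nfdk.
deg(v) = 18 for all v (|V|=37); SR(37,18,8,9) — a Paley graph.
Distinct eigenvalues (to 3 d.p.): [18.0, 2.541, -3.541].
λ_max=18, λ_min=-sqrt(37)/2 - 1/2; ϑ = −37·λ_min/(λ_max−λ_min) = sqrt(37).
ϑ(G) ≈ 6.082763.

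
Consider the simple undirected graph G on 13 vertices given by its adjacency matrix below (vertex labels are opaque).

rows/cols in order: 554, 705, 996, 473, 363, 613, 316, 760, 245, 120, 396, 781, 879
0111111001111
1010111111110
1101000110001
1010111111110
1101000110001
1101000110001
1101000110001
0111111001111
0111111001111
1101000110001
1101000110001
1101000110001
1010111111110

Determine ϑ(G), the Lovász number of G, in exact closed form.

N(996) = {554, 705, 473, 760, 245, 879}, |N(996)| = 6.
Vertex 705 has 10 neighbors: 554, 996, 363, 613, 316, 760, 245, 120, 396, 781.
N(120) = {554, 705, 473, 760, 245, 879}, |N(120)| = 6.
deg(879) = 10; N(879) = {554, 996, 363, 613, 316, 760, 245, 120, 396, 781}.
3 parts of sizes [7, 3, 3]; α(G) = 7 = ϑ (perfect).
= 7.00000000… (decimal).
Lovász sandwich 7 ≤ 7 ≤ 7: collapsed.

7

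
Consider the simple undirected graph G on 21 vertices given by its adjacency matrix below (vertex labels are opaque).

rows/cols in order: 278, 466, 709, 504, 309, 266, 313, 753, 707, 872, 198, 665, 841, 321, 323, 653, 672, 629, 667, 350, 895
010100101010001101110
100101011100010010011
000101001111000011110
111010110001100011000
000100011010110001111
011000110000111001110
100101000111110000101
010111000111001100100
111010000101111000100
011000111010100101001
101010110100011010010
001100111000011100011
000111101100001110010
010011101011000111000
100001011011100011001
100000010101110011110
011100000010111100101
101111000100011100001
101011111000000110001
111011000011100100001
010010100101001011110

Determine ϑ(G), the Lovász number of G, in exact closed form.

N(709) = {504, 266, 707, 872, 198, 665, 672, 629, 667, 350}, |N(709)| = 10.
Vertex 665 has 10 neighbors: 709, 504, 313, 753, 707, 321, 323, 653, 350, 895.
Vertex 321 has 10 neighbors: 466, 309, 266, 313, 707, 198, 665, 653, 672, 629.
deg(350) = 10; N(350) = {278, 466, 709, 309, 266, 198, 665, 841, 653, 895}.
deg(v) = 10 for all v (|V|=21); Kneser K(7,2) on C(7,2)=21 vertices.
spec(A) ≈ [10.0, 1.0, -4.0] (distinct, 4 d.p.).
With N=21: ϑ(G) = 21·(-1*(-4))/(10−(-4)) = 6.
= 6.000000… (decimal).

6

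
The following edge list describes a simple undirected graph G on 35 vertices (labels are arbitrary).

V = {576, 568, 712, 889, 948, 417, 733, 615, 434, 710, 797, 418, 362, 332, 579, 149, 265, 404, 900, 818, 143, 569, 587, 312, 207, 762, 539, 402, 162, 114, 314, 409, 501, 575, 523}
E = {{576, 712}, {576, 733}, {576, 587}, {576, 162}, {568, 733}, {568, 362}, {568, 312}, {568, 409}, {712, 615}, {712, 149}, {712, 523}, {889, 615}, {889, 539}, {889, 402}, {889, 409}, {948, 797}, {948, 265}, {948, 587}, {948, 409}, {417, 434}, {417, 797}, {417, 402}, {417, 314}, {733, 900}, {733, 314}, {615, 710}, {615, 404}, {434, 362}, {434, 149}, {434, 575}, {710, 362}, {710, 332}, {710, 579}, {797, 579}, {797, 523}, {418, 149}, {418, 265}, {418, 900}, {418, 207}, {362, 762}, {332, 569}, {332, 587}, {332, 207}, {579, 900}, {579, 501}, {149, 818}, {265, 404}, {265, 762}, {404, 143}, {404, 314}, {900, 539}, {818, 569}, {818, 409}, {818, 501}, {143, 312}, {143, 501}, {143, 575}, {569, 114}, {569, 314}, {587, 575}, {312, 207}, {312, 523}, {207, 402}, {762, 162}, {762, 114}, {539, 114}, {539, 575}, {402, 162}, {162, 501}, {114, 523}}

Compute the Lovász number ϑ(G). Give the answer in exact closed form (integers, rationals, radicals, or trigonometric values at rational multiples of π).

Vertex 314 has 4 neighbors: 417, 733, 404, 569.
Vertex 404 has 4 neighbors: 615, 265, 143, 314.
deg(409) = 4; N(409) = {568, 889, 948, 818}.
Vertex 889 has 4 neighbors: 615, 539, 402, 409.
35-vertex 4-regular graph: Kneser K(7,3) on C(7,3)=35 vertices.
A has 4 distinct eigenvalues ≈ [4.0, 2.0, -1.0, -3.0].
λ_max=4, λ_min=-3; ϑ = −35·λ_min/(λ_max−λ_min) = 15.
ϑ(G) ≈ 15.0000.

15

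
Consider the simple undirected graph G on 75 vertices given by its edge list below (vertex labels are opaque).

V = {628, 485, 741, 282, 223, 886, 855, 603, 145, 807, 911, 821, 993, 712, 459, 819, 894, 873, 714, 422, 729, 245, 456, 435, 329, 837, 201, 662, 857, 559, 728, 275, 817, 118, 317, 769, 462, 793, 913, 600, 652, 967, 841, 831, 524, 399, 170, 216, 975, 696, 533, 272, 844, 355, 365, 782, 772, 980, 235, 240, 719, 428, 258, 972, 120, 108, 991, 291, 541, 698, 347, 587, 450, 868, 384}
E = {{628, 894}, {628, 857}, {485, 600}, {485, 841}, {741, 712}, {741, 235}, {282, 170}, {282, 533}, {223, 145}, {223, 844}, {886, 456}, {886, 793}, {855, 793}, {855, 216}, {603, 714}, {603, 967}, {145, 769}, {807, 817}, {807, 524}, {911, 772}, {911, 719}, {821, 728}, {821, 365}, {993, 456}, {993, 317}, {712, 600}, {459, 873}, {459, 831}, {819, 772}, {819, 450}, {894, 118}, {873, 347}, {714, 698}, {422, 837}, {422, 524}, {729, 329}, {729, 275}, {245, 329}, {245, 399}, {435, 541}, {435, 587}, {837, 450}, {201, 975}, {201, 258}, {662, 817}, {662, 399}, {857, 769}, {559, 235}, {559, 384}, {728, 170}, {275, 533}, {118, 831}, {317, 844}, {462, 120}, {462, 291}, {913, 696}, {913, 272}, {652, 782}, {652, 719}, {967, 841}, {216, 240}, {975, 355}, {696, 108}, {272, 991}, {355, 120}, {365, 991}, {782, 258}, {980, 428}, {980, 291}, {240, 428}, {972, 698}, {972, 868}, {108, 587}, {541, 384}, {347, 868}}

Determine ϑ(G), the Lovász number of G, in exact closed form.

deg(240) = 2; N(240) = {216, 428}.
deg(462) = 2; N(462) = {120, 291}.
deg(696) = 2; N(696) = {913, 108}.
deg(913) = 2; N(913) = {696, 272}.
G on 75 vertices is 2-regular; a single 75-cycle (edge-transitive).
Distinct eigenvalues (to 3 d.p.): [2.0, 1.993, 1.972, 1.937, 1.889, 1.827, 1.753, 1.666, 1.567, 1.458, 1.338, 1.209, 1.072, 0.927, 0.775, 0.618, 0.457, 0.292, 0.126, -0.042, -0.209, -0.375, -0.538, -0.697, -0.852, -1.0, -1.141, -1.275, -1.399, -1.514, -1.618, -1.711, -1.791, -1.86, -1.915, -1.956, -1.984, -1.998].
λ_max=2, λ_min=-2*cos(pi/75); ϑ = −75·λ_min/(λ_max−λ_min) = 75*cos(pi/75)/(cos(pi/75) + 1).
Numerically 37.48354585.
Lovász sandwich 37 ≤ 75*cos(pi/75)/(cos(pi/75) + 1) ≤ 38: both strict.

75*cos(pi/75)/(cos(pi/75) + 1)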